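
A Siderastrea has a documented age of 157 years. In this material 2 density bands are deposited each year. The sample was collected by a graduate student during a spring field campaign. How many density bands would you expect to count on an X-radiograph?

157 years at 2 density bands per year gives 157 × 2 = 314 density bands.
So 314 density bands should be present.

314 density bands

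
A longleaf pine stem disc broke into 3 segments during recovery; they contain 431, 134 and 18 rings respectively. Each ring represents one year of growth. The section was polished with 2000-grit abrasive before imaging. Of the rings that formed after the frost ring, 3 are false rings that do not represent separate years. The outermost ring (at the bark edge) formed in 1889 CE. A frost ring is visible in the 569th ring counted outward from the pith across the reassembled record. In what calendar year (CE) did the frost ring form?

1878 CE

Total rings = 431 + 134 + 18 = 583.
The frost ring sits at ring 569 from the pith, so 583 − 569 = 14 rings formed after it.
Removing the 3 false rings leaves 14 − 3 = 11 true rings beyond the frost ring.
1889 − 11 = 1878 CE.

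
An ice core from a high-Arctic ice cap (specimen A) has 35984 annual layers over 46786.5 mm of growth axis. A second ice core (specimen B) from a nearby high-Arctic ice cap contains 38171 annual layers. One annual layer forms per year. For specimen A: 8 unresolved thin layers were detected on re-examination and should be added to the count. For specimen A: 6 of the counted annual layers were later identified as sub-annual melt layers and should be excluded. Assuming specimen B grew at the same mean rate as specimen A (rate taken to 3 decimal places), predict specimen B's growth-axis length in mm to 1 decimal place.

Specimen A: after corrections the count is 35984 − 6 + 8 = 35986 annual layers.
A: 46786.5 mm over 35986 years gives 46786.5 / 35986 ≈ 1.300 mm/year.
Length of B = 1.300 × 38171 = 49622.3 mm.

49622.3 mm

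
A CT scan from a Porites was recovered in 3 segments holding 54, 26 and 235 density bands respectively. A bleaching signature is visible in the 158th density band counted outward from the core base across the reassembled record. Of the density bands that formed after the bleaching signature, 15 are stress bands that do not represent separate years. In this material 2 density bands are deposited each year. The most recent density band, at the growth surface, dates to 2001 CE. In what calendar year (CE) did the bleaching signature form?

Total density bands = 54 + 26 + 235 = 315.
The bleaching signature sits at density band 158 from the core base, so 315 − 158 = 157 density bands formed after it.
157 − 15 false = 142 true density bands after the bleaching signature.
142 density bands at 2 per year is 142 / 2 = 71 years.
2001 − 71 = 1930 CE.

1930 CE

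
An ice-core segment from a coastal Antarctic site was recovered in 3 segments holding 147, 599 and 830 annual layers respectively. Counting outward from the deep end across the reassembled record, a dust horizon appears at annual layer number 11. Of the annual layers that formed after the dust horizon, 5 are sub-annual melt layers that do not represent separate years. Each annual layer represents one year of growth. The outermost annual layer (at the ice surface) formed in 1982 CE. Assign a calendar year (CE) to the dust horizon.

Total annual layers = 147 + 599 + 830 = 1576.
Between annual layer 11 and the ice surface there are 1576 − 11 = 1565 annual layers.
Removing the 5 false annual layers leaves 1565 − 5 = 1560 true annual layers beyond the dust horizon.
The annual layer at the ice surface is 1982 CE, so the dust horizon dates to 1982 − 1560 = 422 CE.

422 CE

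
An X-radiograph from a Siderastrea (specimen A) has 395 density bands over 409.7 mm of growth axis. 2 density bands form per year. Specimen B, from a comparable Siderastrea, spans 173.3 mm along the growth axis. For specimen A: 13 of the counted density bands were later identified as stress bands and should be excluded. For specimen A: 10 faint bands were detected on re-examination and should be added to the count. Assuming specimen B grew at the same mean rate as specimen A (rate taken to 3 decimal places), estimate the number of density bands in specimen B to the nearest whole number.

166 density bands

Specimen A: adjusted count: 395 − 13 + 10 = 392 density bands.
Specimen A: dividing by 2 density bands per year: 392 / 2 = 196 years.
A: Extension rate ≈ 409.7 / 196 = 2.090 mm/year.
For B, 173.3 / 2.090 = 82.92 years; at 2 density bands per year that is 82.92 × 2 ≈ 166 density bands.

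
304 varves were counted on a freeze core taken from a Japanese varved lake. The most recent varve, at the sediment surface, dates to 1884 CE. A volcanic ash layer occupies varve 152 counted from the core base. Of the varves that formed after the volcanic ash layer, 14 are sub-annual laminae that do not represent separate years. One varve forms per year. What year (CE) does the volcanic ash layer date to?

1746 CE

The volcanic ash layer sits at varve 152 from the core base, so 304 − 152 = 152 varves formed after it.
Excluding 14 false varves: 152 − 14 = 138.
The varve at the sediment surface is 1884 CE, so the volcanic ash layer dates to 1884 − 138 = 1746 CE.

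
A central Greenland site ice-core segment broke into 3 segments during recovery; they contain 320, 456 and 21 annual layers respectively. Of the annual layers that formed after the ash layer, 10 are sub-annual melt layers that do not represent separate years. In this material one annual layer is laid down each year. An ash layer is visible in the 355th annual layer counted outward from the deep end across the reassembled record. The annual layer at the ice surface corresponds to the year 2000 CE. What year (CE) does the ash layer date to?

Total annual layers = 320 + 456 + 21 = 797.
Between annual layer 355 and the ice surface there are 797 − 355 = 442 annual layers.
442 − 10 false = 432 true annual layers after the ash layer.
2000 − 432 = 1568 CE.

1568 CE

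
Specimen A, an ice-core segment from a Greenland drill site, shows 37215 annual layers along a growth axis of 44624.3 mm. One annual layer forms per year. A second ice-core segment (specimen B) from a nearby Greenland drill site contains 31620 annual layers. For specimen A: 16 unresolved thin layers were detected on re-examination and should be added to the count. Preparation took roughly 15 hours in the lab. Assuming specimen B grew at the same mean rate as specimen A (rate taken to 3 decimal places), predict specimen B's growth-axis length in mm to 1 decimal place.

Specimen A: after corrections the count is 37215 + 16 = 37231 annual layers.
A: Mean rate = 44624.3 mm / 37231 years ≈ 1.199 mm per year.
For B, 1.199 mm/year × 31620 years = 37912.4 mm.

37912.4 mm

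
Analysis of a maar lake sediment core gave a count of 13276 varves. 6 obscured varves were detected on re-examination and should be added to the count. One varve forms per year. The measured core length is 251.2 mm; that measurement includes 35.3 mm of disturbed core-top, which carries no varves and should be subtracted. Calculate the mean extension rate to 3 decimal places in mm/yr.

0.016 mm/yr

True varve count = 13276 + 6 = 13282.
The growth record spans 251.2 − 35.3 = 215.9 mm.
Extension rate ≈ 215.9 / 13282 = 0.016 mm/yr.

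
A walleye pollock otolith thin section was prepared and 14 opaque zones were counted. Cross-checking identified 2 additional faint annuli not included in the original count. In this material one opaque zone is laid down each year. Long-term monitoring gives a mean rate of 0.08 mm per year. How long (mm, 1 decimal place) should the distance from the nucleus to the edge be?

True opaque zone count = 14 + 2 = 16.
Length ≈ 0.08 × 16 = 1.3 mm.

1.3 mm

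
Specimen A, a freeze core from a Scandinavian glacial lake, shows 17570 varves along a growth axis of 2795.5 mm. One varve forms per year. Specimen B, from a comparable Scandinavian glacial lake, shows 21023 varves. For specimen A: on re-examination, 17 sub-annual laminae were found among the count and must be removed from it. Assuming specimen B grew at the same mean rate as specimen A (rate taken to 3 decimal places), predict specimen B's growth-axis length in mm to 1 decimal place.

3342.7 mm

Specimen A: true varve count = 17570 − 17 = 17553.
A: Mean rate = 2795.5 mm / 17553 years ≈ 0.159 mm/year.
B's length ≈ 0.159 × 21023 = 3342.7 mm.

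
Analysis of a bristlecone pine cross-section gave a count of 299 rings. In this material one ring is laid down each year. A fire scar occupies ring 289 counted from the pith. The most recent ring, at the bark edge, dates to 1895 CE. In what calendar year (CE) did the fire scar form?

1885 CE

299 − 289 = 10 rings lie beyond the fire scar toward the bark edge.
The ring at the bark edge is 1895 CE, so the fire scar dates to 1895 − 10 = 1885 CE.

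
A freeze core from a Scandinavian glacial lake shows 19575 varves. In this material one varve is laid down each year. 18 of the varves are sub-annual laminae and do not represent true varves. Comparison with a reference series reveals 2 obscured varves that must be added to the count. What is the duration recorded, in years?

19559 years

Adjusted count: 19575 − 18 + 2 = 19559 varves.
With a one-to-one varve periodicity this is 19559 years.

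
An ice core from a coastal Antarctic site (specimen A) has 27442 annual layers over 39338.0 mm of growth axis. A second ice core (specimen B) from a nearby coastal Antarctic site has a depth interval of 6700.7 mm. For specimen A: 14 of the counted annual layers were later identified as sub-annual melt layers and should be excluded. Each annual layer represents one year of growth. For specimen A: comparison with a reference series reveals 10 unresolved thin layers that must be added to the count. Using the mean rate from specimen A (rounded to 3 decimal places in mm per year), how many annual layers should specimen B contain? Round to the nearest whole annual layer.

Specimen A: correcting the raw count gives 27442 − 14 + 10 = 27438 true annual layers.
A: Extension rate ≈ 39338.0 / 27438 = 1.434 mm/yr.
For B, 6700.7 / 1.434 = 4672.73 years ≈ 4673 annual layers.

4673 annual layers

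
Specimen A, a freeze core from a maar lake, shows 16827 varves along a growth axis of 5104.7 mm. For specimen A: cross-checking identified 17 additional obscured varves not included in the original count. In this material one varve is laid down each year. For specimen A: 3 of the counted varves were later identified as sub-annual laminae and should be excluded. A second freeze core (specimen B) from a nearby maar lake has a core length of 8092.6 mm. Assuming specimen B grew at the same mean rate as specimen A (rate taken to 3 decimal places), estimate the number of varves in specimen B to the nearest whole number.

26708 varves

Specimen A: correcting the raw count gives 16827 − 3 + 17 = 16841 true varves.
A: 5104.7 mm over 16841 years gives 5104.7 / 16841 ≈ 0.303 mm/yr.
For B, 8092.6 / 0.303 = 26708.25 years ≈ 26708 varves.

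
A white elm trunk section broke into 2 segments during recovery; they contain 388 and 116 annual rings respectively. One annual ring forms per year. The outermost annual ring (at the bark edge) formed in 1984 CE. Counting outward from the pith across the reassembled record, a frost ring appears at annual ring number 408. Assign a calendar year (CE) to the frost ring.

1888 CE

Total annual rings = 388 + 116 = 504.
The frost ring sits at annual ring 408 from the pith, so 504 − 408 = 96 annual rings formed after it.
Counting back 96 years from 1984 CE places the frost ring in 1984 − 96 = 1888 CE.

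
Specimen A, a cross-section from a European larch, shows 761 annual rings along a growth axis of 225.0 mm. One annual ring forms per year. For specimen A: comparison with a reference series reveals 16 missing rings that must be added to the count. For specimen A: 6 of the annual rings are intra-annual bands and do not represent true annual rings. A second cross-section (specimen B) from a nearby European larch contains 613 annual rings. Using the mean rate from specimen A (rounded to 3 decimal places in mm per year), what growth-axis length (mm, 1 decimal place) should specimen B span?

Specimen A: true annual ring count = 761 − 6 + 16 = 771.
A: 225.0 mm over 771 years gives 225.0 / 771 ≈ 0.292 mm/yr.
B's length ≈ 0.292 × 613 = 179.0 mm.

179.0 mm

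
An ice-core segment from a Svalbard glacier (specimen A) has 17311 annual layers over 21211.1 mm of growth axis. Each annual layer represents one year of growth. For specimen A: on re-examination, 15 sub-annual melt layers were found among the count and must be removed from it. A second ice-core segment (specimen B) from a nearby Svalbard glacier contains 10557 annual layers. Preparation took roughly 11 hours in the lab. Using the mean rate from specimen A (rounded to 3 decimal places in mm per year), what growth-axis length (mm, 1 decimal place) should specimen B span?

Specimen A: adjusted count: 17311 − 15 = 17296 annual layers.
A: 21211.1 mm over 17296 years gives 21211.1 / 17296 ≈ 1.226 mm per year.
For B, 1.226 mm/year × 10557 years = 12942.9 mm.

12942.9 mm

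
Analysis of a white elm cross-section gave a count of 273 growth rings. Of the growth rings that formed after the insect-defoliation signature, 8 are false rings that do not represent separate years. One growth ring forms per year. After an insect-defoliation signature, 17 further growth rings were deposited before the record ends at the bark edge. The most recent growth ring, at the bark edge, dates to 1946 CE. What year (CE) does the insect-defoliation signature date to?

17 growth rings post-date the insect-defoliation signature.
Removing the 8 false growth rings leaves 17 − 8 = 9 true growth rings beyond the insect-defoliation signature.
The growth ring at the bark edge is 1946 CE, so the insect-defoliation signature dates to 1946 − 9 = 1937 CE.

1937 CE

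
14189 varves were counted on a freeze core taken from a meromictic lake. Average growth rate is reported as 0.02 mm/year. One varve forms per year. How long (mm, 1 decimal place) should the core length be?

The record spans 14189 years at 0.02 mm per year.
14189 years at 0.02 mm/year gives 0.02 × 14189 = 283.8 mm.

283.8 mm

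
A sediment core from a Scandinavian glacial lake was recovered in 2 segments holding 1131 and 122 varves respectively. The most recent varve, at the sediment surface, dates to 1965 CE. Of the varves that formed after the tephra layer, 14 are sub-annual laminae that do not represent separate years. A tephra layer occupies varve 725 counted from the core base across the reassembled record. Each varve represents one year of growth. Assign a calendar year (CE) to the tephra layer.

1451 CE

Total varves = 1131 + 122 = 1253.
1253 − 725 = 528 varves lie beyond the tephra layer toward the sediment surface.
Excluding 14 false varves: 528 − 14 = 514.
Counting back 514 years from 1965 CE places the tephra layer in 1965 − 514 = 1451 CE.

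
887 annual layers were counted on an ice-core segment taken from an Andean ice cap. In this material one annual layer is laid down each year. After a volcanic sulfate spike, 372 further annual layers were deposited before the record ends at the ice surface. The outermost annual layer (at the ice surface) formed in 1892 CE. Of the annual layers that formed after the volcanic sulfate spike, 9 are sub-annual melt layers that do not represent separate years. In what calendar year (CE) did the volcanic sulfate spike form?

372 annual layers formed after the volcanic sulfate spike.
372 − 9 false = 363 true annual layers after the volcanic sulfate spike.
Counting back 363 years from 1892 CE places the volcanic sulfate spike in 1892 − 363 = 1529 CE.

1529 CE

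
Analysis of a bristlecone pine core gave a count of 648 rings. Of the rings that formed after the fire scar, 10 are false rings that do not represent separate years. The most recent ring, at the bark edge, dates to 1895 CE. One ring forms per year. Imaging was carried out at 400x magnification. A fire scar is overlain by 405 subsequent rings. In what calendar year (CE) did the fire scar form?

405 rings formed after the fire scar.
405 − 10 false = 395 true rings after the fire scar.
The ring at the bark edge is 1895 CE, so the fire scar dates to 1895 − 395 = 1500 CE.

1500 CE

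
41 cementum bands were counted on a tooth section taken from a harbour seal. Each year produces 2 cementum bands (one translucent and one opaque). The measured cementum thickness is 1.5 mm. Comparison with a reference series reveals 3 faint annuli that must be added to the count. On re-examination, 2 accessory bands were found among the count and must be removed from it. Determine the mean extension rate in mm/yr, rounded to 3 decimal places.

0.071 mm/yr

True cementum band count = 41 − 2 + 3 = 42.
Dividing by 2 cementum bands per year: 42 / 2 = 21 years.
Extension rate ≈ 1.5 / 21 = 0.071 mm/yr.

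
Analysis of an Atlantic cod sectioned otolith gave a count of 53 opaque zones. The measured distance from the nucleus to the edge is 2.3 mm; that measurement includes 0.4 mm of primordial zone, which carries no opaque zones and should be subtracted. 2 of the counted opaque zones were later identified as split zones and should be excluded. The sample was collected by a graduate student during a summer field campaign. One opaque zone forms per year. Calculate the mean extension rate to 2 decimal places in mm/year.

0.04 mm/year

Correcting the raw count gives 53 − 2 = 51 true opaque zones.
The growth record spans 2.3 − 0.4 = 1.9 mm.
1.9 mm over 51 years gives 1.9 / 51 ≈ 0.04 mm/year.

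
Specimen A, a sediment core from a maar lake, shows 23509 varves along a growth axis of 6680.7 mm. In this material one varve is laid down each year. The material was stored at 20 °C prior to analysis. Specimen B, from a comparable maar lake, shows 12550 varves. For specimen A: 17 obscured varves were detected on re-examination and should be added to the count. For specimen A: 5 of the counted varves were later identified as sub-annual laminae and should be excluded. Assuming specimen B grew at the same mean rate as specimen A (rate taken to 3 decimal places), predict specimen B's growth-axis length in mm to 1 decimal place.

3564.2 mm

Specimen A: true varve count = 23509 − 5 + 17 = 23521.
A: Extension rate ≈ 6680.7 / 23521 = 0.284 mm per year.
B's length ≈ 0.284 × 12550 = 3564.2 mm.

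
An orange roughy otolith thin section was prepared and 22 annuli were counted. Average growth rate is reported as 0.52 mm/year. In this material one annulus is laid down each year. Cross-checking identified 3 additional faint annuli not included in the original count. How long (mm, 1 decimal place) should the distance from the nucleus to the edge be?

13.0 mm

True annulus count = 22 + 3 = 25.
Predicted length = 0.52 mm/year × 25 years = 13.0 mm.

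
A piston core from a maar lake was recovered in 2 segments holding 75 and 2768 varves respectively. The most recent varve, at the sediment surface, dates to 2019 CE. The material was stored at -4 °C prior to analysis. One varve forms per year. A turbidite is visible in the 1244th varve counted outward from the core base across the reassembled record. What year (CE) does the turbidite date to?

420 CE

Total varves = 75 + 2768 = 2843.
The turbidite sits at varve 1244 from the core base, so 2843 − 1244 = 1599 varves formed after it.
Counting back 1599 years from 2019 CE places the turbidite in 2019 − 1599 = 420 CE.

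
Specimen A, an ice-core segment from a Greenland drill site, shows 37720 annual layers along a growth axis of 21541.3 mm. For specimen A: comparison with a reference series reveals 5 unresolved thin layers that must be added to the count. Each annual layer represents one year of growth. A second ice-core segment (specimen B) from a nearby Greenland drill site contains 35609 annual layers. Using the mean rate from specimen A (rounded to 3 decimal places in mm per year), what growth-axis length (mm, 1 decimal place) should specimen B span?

Specimen A: true annual layer count = 37720 + 5 = 37725.
A: Extension rate ≈ 21541.3 / 37725 = 0.571 mm/year.
B's length ≈ 0.571 × 35609 = 20332.7 mm.

20332.7 mm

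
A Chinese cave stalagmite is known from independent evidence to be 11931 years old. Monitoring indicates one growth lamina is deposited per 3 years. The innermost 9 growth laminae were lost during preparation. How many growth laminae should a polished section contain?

3968 growth laminae

Expected growth laminae: 11931 / 3 = 3977.
Subtracting the 9 growth laminae not captured gives 3977 − 9 = 3968 growth laminae in the record.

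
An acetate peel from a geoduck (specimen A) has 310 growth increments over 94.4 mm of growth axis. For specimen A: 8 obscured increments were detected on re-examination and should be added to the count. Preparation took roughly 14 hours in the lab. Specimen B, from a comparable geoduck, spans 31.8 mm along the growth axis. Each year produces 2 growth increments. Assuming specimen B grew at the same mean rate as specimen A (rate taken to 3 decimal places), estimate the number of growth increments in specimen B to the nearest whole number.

107 growth increments

Specimen A: true growth increment count = 310 + 8 = 318.
Specimen A: dividing by 2 growth increments per year: 318 / 2 = 159 years.
A: 94.4 mm over 159 years gives 94.4 / 159 ≈ 0.594 mm/yr.
Specimen B: 31.8 mm / 0.594 mm per year = 53.54 years; at 2 growth increments per year that is 53.54 × 2 ≈ 107 growth increments.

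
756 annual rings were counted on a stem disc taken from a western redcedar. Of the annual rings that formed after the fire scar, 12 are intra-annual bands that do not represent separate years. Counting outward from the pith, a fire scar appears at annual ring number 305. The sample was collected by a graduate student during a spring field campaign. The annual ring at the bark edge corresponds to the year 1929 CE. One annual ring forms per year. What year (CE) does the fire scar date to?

Between annual ring 305 and the bark edge there are 756 − 305 = 451 annual rings.
Excluding 12 false annual rings: 451 − 12 = 439.
1929 − 439 = 1490 CE.

1490 CE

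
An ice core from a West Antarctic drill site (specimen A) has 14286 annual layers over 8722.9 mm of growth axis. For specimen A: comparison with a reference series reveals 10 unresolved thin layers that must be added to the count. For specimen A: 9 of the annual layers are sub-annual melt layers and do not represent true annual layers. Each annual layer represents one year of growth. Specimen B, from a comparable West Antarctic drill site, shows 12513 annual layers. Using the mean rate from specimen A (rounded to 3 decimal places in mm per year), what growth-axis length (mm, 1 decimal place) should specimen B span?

7645.4 mm

Specimen A: after corrections the count is 14286 − 9 + 10 = 14287 annual layers.
A: Extension rate ≈ 8722.9 / 14287 = 0.611 mm per year.
B's length ≈ 0.611 × 12513 = 7645.4 mm.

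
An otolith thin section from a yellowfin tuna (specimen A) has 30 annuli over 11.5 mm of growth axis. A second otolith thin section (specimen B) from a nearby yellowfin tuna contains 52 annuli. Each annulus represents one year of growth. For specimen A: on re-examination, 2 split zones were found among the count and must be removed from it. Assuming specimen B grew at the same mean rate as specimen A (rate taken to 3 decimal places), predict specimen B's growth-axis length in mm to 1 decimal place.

Specimen A: correcting the raw count gives 30 − 2 = 28 true annuli.
A: 11.5 mm over 28 years gives 11.5 / 28 ≈ 0.411 mm/yr.
Length of B = 0.411 × 52 = 21.4 mm.

21.4 mm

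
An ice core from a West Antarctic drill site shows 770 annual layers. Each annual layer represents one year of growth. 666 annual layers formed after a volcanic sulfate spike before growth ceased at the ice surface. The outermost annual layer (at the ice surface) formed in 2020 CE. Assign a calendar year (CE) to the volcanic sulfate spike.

1354 CE

There are 666 annual layers younger than the volcanic sulfate spike.
Counting back 666 years from 2020 CE places the volcanic sulfate spike in 2020 − 666 = 1354 CE.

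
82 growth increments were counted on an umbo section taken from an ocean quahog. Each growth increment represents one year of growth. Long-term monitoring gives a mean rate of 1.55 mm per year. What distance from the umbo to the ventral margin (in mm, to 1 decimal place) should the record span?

82 years of growth are recorded.
Predicted length = 1.55 mm/year × 82 years = 127.1 mm.

127.1 mm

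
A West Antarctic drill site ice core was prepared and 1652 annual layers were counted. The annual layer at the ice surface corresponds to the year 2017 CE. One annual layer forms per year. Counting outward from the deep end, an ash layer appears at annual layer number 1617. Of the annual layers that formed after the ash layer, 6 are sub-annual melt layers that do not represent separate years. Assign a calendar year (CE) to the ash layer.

The ash layer sits at annual layer 1617 from the deep end, so 1652 − 1617 = 35 annual layers formed after it.
35 − 6 false = 29 true annual layers after the ash layer.
The annual layer at the ice surface is 2017 CE, so the ash layer dates to 2017 − 29 = 1988 CE.

1988 CE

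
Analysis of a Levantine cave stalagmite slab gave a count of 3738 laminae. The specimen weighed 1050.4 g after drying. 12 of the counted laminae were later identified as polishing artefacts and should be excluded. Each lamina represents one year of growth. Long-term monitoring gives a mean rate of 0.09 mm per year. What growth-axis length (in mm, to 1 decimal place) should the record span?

Adjusted count: 3738 − 12 = 3726 laminae.
Length ≈ 0.09 × 3726 = 335.3 mm.

335.3 mm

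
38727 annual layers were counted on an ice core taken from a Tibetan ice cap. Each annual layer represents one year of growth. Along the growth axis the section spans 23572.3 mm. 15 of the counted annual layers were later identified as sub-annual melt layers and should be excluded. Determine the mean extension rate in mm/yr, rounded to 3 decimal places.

Adjusted count: 38727 − 15 = 38712 annual layers.
23572.3 mm over 38712 years gives 23572.3 / 38712 ≈ 0.609 mm/yr.

0.609 mm/yr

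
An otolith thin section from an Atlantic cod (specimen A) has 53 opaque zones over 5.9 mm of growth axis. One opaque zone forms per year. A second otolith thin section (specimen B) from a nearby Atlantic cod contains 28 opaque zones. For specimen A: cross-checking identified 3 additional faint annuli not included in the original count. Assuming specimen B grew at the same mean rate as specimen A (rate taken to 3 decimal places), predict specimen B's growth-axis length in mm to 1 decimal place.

Specimen A: true opaque zone count = 53 + 3 = 56.
A: Mean rate = 5.9 mm / 56 years ≈ 0.105 mm/yr.
B's length ≈ 0.105 × 28 = 2.9 mm.

2.9 mm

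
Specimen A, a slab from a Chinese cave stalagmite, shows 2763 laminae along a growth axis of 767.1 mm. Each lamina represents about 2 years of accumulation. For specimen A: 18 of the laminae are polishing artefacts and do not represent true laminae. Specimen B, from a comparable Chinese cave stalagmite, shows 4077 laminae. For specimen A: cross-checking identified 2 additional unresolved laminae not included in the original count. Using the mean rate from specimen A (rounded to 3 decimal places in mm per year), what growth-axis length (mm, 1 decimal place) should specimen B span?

Specimen A: correcting the raw count gives 2763 − 18 + 2 = 2747 true laminae.
Specimen A: at 2 years per lamina, 2747 × 2 = 5494 years.
A: Extension rate ≈ 767.1 / 5494 = 0.140 mm per year.
Specimen B: at 2 years per lamina, 4077 × 2 = 8154 years. B's length ≈ 0.140 × 8154 = 1141.6 mm.

1141.6 mm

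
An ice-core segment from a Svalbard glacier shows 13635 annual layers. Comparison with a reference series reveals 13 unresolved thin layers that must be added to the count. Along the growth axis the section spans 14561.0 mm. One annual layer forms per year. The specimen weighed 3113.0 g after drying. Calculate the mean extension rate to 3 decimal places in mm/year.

1.067 mm/year

Correcting the raw count gives 13635 + 13 = 13648 true annual layers.
Extension rate ≈ 14561.0 / 13648 = 1.067 mm/year.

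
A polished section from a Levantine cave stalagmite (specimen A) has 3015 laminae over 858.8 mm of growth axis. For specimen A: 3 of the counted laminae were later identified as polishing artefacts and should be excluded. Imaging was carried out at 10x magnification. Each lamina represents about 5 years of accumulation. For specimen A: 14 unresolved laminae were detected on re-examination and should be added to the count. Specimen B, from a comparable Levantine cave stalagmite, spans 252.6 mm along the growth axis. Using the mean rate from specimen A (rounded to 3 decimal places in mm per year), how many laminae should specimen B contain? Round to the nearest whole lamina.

886 laminae

Specimen A: correcting the raw count gives 3015 − 3 + 14 = 3026 true laminae.
Specimen A: at 5 years per lamina, 3026 × 5 = 15130 years.
A: Mean rate = 858.8 mm / 15130 years ≈ 0.057 mm/year.
For B, 252.6 / 0.057 = 4431.58 years; at 5 years per lamina that is 4431.58 / 5 ≈ 886 laminae.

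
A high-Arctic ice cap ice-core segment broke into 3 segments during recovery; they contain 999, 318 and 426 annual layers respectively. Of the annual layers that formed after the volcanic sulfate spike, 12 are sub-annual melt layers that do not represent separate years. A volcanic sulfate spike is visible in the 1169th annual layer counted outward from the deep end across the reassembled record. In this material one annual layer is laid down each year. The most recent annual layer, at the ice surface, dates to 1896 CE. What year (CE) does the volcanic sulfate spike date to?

1334 CE

Total annual layers = 999 + 318 + 426 = 1743.
1743 − 1169 = 574 annual layers lie beyond the volcanic sulfate spike toward the ice surface.
Excluding 12 false annual layers: 574 − 12 = 562.
1896 − 562 = 1334 CE.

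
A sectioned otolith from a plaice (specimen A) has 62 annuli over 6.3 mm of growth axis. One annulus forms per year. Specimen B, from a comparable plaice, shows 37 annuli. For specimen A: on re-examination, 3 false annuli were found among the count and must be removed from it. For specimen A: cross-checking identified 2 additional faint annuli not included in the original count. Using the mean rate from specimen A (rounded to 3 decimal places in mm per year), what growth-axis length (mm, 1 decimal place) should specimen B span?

Specimen A: adjusted count: 62 − 3 + 2 = 61 annuli.
A: Extension rate ≈ 6.3 / 61 = 0.103 mm/year.
Length of B = 0.103 × 37 = 3.8 mm.

3.8 mm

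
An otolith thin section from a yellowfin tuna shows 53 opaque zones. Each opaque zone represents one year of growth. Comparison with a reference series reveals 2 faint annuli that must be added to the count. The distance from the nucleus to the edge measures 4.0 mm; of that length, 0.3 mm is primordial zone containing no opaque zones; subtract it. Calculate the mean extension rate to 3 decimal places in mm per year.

0.067 mm per year

True opaque zone count = 53 + 2 = 55.
Removing the 0.3 mm offcut leaves 4.0 − 0.3 = 3.7 mm.
Extension rate ≈ 3.7 / 55 = 0.067 mm per year.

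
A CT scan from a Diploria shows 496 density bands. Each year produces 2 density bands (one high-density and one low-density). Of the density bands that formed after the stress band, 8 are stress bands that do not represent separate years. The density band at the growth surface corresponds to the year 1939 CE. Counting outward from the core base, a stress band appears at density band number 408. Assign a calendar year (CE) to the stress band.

The stress band sits at density band 408 from the core base, so 496 − 408 = 88 density bands formed after it.
Removing the 8 false density bands leaves 88 − 8 = 80 true density bands beyond the stress band.
Dividing by 2 density bands per year: 80 / 2 = 40 years.
Counting back 40 years from 1939 CE places the stress band in 1939 − 40 = 1899 CE.

1899 CE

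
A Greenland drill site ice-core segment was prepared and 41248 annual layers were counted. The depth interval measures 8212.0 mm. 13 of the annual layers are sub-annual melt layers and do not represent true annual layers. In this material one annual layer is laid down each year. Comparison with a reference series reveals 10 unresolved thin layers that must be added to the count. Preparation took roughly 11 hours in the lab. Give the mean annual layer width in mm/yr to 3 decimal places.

Adjusted count: 41248 − 13 + 10 = 41245 annual layers.
Mean rate = 8212.0 mm / 41245 years ≈ 0.199 mm/yr.

0.199 mm/yr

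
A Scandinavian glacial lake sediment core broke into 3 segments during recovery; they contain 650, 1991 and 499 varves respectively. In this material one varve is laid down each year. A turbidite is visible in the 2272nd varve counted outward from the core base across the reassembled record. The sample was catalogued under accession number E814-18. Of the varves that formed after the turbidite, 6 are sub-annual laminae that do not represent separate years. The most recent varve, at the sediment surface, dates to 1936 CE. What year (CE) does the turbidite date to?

1074 CE

Total varves = 650 + 1991 + 499 = 3140.
3140 − 2272 = 868 varves lie beyond the turbidite toward the sediment surface.
868 − 6 false = 862 true varves after the turbidite.
1936 − 862 = 1074 CE.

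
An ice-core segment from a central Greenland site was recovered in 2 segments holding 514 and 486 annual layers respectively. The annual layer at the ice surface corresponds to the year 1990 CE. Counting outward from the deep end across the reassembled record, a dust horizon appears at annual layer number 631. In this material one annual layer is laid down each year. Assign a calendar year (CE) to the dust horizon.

Total annual layers = 514 + 486 = 1000.
1000 − 631 = 369 annual layers lie beyond the dust horizon toward the ice surface.
1990 − 369 = 1621 CE.

1621 CE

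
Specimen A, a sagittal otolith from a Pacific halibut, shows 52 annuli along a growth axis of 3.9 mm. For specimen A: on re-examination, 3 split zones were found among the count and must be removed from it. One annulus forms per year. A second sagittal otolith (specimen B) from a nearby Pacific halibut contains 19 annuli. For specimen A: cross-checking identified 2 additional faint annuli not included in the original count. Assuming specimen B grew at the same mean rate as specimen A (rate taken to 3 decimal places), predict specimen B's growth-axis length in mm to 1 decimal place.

1.4 mm

Specimen A: after corrections the count is 52 − 3 + 2 = 51 annuli.
A: Extension rate ≈ 3.9 / 51 = 0.076 mm/yr.
For B, 0.076 mm/year × 19 years = 1.4 mm.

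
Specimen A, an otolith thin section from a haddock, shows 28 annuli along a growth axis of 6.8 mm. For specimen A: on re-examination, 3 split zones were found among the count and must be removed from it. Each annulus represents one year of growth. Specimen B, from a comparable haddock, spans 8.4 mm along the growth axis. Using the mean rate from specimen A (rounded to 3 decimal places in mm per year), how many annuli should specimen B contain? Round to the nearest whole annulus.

Specimen A: after corrections the count is 28 − 3 = 25 annuli.
A: Extension rate ≈ 6.8 / 25 = 0.272 mm per year.
Specimen B: 8.4 mm / 0.272 mm per year = 30.88 years ≈ 31 annuli.

31 annuli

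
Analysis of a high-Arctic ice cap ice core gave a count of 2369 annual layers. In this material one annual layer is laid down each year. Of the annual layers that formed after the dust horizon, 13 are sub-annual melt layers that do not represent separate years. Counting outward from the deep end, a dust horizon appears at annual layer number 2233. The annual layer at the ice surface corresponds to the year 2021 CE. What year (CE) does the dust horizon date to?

2369 − 2233 = 136 annual layers lie beyond the dust horizon toward the ice surface.
Removing the 13 false annual layers leaves 136 − 13 = 123 true annual layers beyond the dust horizon.
Counting back 123 years from 2021 CE places the dust horizon in 2021 − 123 = 1898 CE.

1898 CE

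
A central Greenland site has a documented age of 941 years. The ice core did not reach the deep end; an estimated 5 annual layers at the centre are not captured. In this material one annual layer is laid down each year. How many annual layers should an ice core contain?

936 annual layers

At one annual layer per year, 941 years correspond to 941 annual layers.
Subtracting the 5 annual layers not captured gives 941 − 5 = 936 annual layers in the record.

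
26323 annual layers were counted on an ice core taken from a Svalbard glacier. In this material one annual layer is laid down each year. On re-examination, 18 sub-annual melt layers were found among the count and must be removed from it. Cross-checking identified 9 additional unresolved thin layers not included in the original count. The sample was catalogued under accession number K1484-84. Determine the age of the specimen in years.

True annual layer count = 26323 − 18 + 9 = 26314.
At one annual layer per year, that is 26314 years.

26314 yr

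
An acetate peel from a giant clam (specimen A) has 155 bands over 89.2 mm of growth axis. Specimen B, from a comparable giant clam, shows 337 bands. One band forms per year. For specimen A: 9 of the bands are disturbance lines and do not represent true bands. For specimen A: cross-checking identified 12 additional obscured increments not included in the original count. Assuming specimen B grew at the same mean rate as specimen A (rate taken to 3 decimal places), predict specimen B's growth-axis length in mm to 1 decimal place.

Specimen A: after corrections the count is 155 − 9 + 12 = 158 bands.
A: Extension rate ≈ 89.2 / 158 = 0.565 mm/yr.
For B, 0.565 mm/year × 337 years = 190.4 mm.

190.4 mm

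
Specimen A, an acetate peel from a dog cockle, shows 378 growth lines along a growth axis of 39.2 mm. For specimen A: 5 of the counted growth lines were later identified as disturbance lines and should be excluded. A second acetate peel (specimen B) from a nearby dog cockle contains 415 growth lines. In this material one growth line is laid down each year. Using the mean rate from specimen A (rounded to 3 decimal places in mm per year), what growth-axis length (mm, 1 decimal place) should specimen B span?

Specimen A: adjusted count: 378 − 5 = 373 growth lines.
A: Mean rate = 39.2 mm / 373 years ≈ 0.105 mm/year.
Length of B = 0.105 × 415 = 43.6 mm.

43.6 mm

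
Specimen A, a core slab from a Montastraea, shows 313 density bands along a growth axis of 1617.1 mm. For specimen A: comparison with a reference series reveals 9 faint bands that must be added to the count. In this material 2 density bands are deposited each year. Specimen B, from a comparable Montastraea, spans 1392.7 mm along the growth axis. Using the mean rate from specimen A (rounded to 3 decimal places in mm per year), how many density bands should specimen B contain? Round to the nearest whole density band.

Specimen A: after corrections the count is 313 + 9 = 322 density bands.
Specimen A: 322 density bands at 2 per year is 322 / 2 = 161 years.
A: Mean rate = 1617.1 mm / 161 years ≈ 10.044 mm/yr.
B spans 1392.7 / 10.044 = 138.66 years; at 2 density bands per year that is 138.66 × 2 ≈ 277 density bands.

277 density bands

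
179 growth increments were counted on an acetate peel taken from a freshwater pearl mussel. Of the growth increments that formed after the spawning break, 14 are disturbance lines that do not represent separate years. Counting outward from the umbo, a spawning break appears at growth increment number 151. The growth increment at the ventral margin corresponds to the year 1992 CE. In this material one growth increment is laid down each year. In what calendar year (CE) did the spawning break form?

1978 CE

The spawning break sits at growth increment 151 from the umbo, so 179 − 151 = 28 growth increments formed after it.
Excluding 14 false growth increments: 28 − 14 = 14.
Counting back 14 years from 1992 CE places the spawning break in 1992 − 14 = 1978 CE.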